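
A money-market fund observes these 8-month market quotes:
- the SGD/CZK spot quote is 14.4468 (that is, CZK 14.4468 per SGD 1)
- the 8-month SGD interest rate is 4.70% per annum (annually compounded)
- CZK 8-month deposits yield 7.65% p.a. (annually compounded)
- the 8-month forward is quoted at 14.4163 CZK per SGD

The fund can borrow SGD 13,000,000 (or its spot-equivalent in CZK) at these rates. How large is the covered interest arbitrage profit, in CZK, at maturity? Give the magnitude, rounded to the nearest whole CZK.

T = 8/12 years.
Keep in SGD, deliver into the forward: 13,000,000·1.03109287964·14.4163 = CZK 193,239,075.65.
Swap to CZK now, deposit: 13,000,000·14.4468·1.0503709196 = CZK 197,268,481.82.
The quoted forward undervalues SGD, so borrow SGD, convert to CZK at spot, deposit the CZK at 7.65%, and buy SGD forward at 14.4163 to cover the loan.
The gap between the two covered legs is CZK 4,029,406.

CZK 4,029,406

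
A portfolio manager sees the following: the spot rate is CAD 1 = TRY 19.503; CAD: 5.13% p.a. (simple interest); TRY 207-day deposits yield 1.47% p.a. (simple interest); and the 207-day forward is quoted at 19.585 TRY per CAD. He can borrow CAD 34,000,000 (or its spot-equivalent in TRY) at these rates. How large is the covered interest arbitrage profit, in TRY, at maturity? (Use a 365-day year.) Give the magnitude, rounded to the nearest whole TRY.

T = 207/365 years.
Keep in CAD, deliver into the forward: 34,000,000·1.02909342466·19.585 = TRY 685,263,020.55.
Swap to TRY now, deposit: 34,000,000·19.503·1.00833671233 = TRY 668,630,090.62.
The quoted forward overvalues CAD, so borrow TRY, buy CAD at spot, deposit the CAD at 5.13%, and sell the proceeds forward at 19.585.
The gap between the two covered legs is TRY 16,632,930.

TRY 16,632,930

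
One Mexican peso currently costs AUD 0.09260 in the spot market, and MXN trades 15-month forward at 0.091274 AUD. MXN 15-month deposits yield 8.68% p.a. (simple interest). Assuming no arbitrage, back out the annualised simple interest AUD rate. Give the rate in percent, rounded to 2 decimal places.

7.41%

T = 15/12 years.
CIP gives F = S · g_AUD/g_MXN, so g_AUD/g_MXN = 0.091274/0.0926 = 0.9856803.
MXN growth factor: 1 + 0.0868×15/12 = 1.108500.
That pins the AUD growth at 1.0926266.
(1.0926266 − 1)/T = 0.074101, i.e. 7.41%.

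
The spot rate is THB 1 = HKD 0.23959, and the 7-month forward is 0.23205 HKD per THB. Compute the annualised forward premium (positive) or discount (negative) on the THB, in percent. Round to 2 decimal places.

-5.39%

T = 7/12 years.
THB trades forward at -3.14704% vs spot over the period.
Annualise by dividing by T: -0.0314704 / (7/12) = -0.053949 → -5.39%.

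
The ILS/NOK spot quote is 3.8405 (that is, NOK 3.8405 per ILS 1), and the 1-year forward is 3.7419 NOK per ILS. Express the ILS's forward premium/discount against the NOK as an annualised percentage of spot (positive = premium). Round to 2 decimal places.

T = 1 year.
ILS trades forward at -2.56737% vs spot over the period.
Annualise by dividing by T: -0.0256737 / 1 = -0.025674 → -2.57%.

-2.57%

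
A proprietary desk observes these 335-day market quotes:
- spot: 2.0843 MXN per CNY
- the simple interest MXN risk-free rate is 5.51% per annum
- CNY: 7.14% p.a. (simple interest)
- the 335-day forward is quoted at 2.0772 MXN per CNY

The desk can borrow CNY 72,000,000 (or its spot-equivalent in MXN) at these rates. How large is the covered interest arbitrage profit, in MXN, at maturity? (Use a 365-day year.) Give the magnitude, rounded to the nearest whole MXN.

MXN 1,700,383

T = 335/365 years.
Route A — deposit CNY, sell forward: 72,000,000 × 1.06553150685 × 2.0772 = MXN 159,359,187.31.
Route B — convert at spot, deposit MXN: 72,000,000 × 2.0843 × 1.05057123288 = MXN 157,658,804.69.
The quoted forward overvalues CNY, so borrow MXN, buy CNY at spot, deposit the CNY at 7.14%, and sell the proceeds forward at 2.0772.
The gap between the two covered legs is MXN 1,700,383.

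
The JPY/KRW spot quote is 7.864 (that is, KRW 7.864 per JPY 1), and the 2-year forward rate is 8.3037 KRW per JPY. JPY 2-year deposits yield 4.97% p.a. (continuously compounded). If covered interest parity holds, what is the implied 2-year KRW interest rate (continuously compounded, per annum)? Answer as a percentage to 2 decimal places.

7.69%

T = 2 years.
By CIP, F/S equals the KRW-to-JPY growth ratio: 8.3037/7.864 = 1.0559130.
JPY growth factor: e^(0.0497×2) = 1.104508.
So the KRW growth factor = 1.1662644.
r = ln(1.1662644)/2 = 0.076903 → 7.69%.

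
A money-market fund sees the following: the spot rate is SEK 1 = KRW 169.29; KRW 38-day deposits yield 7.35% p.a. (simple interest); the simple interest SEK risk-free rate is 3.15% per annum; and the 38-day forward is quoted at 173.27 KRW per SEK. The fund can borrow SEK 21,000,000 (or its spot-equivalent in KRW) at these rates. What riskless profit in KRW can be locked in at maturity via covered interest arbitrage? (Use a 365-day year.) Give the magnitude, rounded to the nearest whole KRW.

KRW 68,309,100

T = 38/365 years.
Invest the SEK and cover forward: 21,000,000 × 1.003279452055 × 173.27 = KRW 3,650,602,843.81.
Convert at spot and invest in KRW: 21,000,000 × 169.29 × 1.007652054795 = KRW 3,582,293,743.48.
The quoted forward overvalues SEK, so borrow KRW, buy SEK at spot, deposit the SEK at 3.15%, and sell the proceeds forward at 173.27.
Arbitrage profit = |3,650,602,843.81 − 3,582,293,743.48| = KRW 68,309,100.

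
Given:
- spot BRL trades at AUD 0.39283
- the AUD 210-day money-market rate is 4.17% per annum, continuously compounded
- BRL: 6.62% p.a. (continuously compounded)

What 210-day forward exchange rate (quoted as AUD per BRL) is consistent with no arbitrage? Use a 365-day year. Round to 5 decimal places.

T = 210/365 years.
AUD accumulates by e^(0.0417×210/365) = 1.0242819.
BRL growth factor: e^(0.0662×210/365) = 1.0388223.
So F = 0.39283 × 1.0242819 / 1.0388223 = 0.3873316 (AUD/BRL).

0.38733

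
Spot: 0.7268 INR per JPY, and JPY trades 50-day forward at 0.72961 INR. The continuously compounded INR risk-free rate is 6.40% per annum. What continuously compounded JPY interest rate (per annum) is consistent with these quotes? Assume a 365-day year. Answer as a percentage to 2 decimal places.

3.58%

T = 50/365 years.
F/S = 0.72961/0.7268 = 1.0038663 = (growth of INR) / (growth of JPY).
INR growth factor: e^(0.0640×50/365) = 1.0088057.
Hence g_JPY = 1.0049204.
r = ln(1.0049204)/(50/365) = 0.035831 → 3.58%.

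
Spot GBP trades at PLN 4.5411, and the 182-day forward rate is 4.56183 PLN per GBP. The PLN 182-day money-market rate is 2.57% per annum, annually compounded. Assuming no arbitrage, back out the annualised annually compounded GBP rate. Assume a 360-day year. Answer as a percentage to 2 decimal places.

1.65%

T = 182/360 years.
By CIP, F/S equals the PLN-to-GBP growth ratio: 4.56183/4.5411 = 1.0045650.
The PLN side grows by (1 + 0.0257)^(182/360) = 1.0129113.
That pins the GBP growth at 1.0083084.
Annualise: 1.0083084^(360/182) − 1 = 0.016501 = 1.65%.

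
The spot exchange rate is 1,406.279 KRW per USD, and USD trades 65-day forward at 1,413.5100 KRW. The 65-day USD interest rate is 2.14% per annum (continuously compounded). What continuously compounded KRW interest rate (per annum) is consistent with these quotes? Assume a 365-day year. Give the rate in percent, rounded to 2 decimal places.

5.02%

T = 65/365 years.
F/S = 1413.51/1406.279 = 1.0051419 = (growth of KRW) / (growth of USD).
USD growth factor: e^(0.0214×65/365) = 1.0038182.
That pins the KRW growth at 1.0089797.
Take logs: ln 1.0089797 / (65/365) = 0.050199, so 5.02%.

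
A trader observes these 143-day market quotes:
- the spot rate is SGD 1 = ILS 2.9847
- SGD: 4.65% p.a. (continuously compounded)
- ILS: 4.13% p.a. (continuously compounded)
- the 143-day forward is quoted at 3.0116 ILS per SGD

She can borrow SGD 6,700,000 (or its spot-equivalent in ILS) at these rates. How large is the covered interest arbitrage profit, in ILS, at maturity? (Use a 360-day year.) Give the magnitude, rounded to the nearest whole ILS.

T = 143/360 years.
Keep in SGD, deliver into the forward: 6,700,000·1.0186424743·3.0116 = ILS 20,553,882.63.
Swap to ILS now, deposit: 6,700,000·2.9847·1.0165405832 = ILS 20,328,260.15.
The quoted forward overvalues SGD, so borrow ILS, buy SGD at spot, deposit the SGD at 4.65%, and sell the proceeds forward at 3.0116.
Arbitrage profit = |20,553,882.63 − 20,328,260.15| = ILS 225,622.

ILS 225,622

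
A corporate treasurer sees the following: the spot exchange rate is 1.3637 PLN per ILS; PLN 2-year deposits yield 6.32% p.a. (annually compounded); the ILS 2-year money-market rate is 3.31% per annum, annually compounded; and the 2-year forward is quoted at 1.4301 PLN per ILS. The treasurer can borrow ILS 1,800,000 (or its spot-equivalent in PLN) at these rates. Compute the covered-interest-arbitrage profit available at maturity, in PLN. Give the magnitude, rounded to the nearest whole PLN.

PLN 27,323

T = 2 years.
Keep in ILS, deliver into the forward: 1,800,000·1.06729561·1.4301 = PLN 2,747,411.01.
Swap to PLN now, deposit: 1,800,000·1.3637·1.13039424 = PLN 2,774,733.53.
The quoted forward undervalues ILS, so borrow ILS, convert to PLN at spot, deposit the PLN at 6.32%, and buy ILS forward at 1.4301 to cover the loan.
Profit = 2,774,733.53 − 2,747,411.01 = PLN 27,323.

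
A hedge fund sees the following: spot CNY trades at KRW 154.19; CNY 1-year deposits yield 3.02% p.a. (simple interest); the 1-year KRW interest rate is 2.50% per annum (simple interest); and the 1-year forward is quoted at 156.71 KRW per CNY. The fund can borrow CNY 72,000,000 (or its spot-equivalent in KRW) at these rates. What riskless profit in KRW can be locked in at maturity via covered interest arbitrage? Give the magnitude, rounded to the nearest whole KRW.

KRW 244,648,224

T = 1 year.
Route A — deposit CNY, sell forward: 72,000,000 × 1.030200 × 156.71 = KRW 11,623,870,224.00.
Route B — convert at spot, deposit KRW: 72,000,000 × 154.19 × 1.025000 = KRW 11,379,222,000.00.
The quoted forward overvalues CNY, so borrow KRW, buy CNY at spot, deposit the CNY at 3.02%, and sell the proceeds forward at 156.71.
Profit = 11,623,870,224.00 − 11,379,222,000.00 = KRW 244,648,224.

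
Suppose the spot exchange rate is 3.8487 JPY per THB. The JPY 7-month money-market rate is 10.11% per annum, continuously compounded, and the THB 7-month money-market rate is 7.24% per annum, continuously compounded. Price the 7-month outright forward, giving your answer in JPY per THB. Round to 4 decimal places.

T = 7/12 years.
JPY growth factor: e^(0.1011×7/12) = 1.0607487.
THB growth factor: e^(0.0724×7/12) = 1.0431378.
Forward (JPY per THB) = 3.8487 × 1.0607487 / 1.0431378 = 3.913676.

3.9137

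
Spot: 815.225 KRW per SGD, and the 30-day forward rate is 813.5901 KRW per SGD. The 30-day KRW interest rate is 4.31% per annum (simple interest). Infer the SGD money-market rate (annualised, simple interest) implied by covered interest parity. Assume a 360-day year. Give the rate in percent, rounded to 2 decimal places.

6.73%

T = 30/360 years.
By CIP, F/S equals the KRW-to-SGD growth ratio: 813.5901/815.225 = 0.9979945.
KRW growth factor: 1 + 0.0431×30/360 = 1.0035917.
Hence g_SGD = 1.0056084.
r = (1.0056084 − 1)/(30/360) = 0.067301 → 6.73%.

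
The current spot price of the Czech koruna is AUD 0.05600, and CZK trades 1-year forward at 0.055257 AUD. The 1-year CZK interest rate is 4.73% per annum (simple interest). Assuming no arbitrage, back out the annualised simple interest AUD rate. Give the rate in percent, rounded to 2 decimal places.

3.34%

T = 1 year.
F/S = 0.055257/0.056 = 0.9867321 = (growth of AUD) / (growth of CZK).
The CZK side grows by 1 + 0.0473×1 = 1.047300.
Hence g_AUD = 1.0334045.
r = (1.0334045 − 1)/1 = 0.033405 → 3.34%.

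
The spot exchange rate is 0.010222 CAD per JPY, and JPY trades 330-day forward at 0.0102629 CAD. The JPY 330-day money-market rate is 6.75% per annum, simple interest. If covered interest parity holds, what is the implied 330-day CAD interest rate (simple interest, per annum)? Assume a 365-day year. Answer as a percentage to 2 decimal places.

T = 330/365 years.
By CIP, F/S equals the CAD-to-JPY growth ratio: 0.0102629/0.010222 = 1.0040012.
The JPY side grows by 1 + 0.0675×330/365 = 1.0610274.
So the CAD growth factor = 1.0652728.
(1.0652728 − 1)/T = 0.072196, i.e. 7.22%.

7.22%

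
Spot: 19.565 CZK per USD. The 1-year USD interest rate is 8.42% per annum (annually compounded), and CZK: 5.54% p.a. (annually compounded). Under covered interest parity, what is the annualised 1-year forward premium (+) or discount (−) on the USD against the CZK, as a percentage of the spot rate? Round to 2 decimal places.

-2.66%

T = 1 year.
F = S · g_CZK/g_USD = 19.565 × 1.055400/1.084200 = 19.045288.
Annualised premium = (F − S)/S × (1/T) = (19.045288 − 19.565)/19.565 ÷ 1 = -2.66%.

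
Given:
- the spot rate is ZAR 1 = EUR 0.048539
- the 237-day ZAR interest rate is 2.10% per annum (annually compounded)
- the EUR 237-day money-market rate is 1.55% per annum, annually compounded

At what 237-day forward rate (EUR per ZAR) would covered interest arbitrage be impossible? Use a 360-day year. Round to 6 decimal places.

T = 237/360 years.
Growth of 1 EUR over T: (1 + 0.0155)^(237/360) = 1.0101773.
ZAR accumulates by (1 + 0.0210)^(237/360) = 1.0137759.
Forward (EUR per ZAR) = 0.048539 × 1.0101773 / 1.0137759 = 0.04836670.

0.048367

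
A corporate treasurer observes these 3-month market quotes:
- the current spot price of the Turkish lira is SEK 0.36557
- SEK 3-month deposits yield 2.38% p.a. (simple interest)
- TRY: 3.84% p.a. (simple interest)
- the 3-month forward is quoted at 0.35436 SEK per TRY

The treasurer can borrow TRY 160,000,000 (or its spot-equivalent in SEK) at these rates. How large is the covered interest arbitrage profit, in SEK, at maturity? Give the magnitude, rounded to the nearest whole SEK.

SEK 1,597,326

T = 3/12 years.
Invest the TRY and cover forward: 160,000,000 × 1.009600 × 0.35436 = SEK 57,241,896.96.
Convert at spot and invest in SEK: 160,000,000 × 0.36557 × 1.005950 = SEK 58,839,222.64.
The quoted forward undervalues TRY, so borrow TRY, convert to SEK at spot, deposit the SEK at 2.38%, and buy TRY forward at 0.35436 to cover the loan.
Arbitrage profit = |57,241,896.96 − 58,839,222.64| = SEK 1,597,326.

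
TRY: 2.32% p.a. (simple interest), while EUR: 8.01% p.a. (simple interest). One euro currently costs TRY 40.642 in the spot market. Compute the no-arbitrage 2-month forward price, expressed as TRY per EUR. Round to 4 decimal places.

40.2617

T = 2/12 years.
Growth of 1 TRY over T: 1 + 0.0232×2/12 = 1.00386667.
Growth of 1 EUR over T: 1 + 0.0801×2/12 = 1.013350.
CIP: F = S · (grow TRY)/(grow EUR) = 40.642 × 1.00386667/1.013350 = 40.261656 TRY per EUR.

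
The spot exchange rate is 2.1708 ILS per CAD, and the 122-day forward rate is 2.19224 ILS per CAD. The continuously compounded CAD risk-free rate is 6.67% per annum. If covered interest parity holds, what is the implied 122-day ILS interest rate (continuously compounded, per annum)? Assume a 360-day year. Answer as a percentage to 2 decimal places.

T = 122/360 years.
CIP gives F = S · g_ILS/g_CAD, so g_ILS/g_CAD = 2.19224/2.1708 = 1.0098765.
The CAD side grows by e^(0.0667×122/360) = 1.0228613.
So the ILS growth factor = 1.0329636.
Take logs: ln 1.0329636 / (122/360) = 0.095701, so 9.57%.

9.57%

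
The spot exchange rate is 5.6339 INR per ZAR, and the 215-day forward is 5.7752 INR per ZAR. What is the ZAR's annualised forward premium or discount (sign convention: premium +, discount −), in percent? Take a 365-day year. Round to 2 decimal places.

T = 215/365 years.
Period premium: (5.7752 − 5.6339)/5.6339 = 0.0250803.
Annualise by dividing by T: 0.0250803 / (215/365) = 0.042578 → 4.26%.

+4.26%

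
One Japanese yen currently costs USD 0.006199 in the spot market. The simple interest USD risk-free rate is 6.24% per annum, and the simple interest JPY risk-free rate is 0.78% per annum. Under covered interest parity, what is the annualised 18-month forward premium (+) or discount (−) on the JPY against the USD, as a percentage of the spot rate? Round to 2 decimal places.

+5.40%

T = 18/12 years.
No-arbitrage forward: 0.006199 × 1.093600 / 1.011700 = 0.006700827 USD/JPY.
Annualised premium = (F − S)/S × (1/T) = (0.006700827 − 0.006199)/0.006199 ÷ (18/12) = 5.40%.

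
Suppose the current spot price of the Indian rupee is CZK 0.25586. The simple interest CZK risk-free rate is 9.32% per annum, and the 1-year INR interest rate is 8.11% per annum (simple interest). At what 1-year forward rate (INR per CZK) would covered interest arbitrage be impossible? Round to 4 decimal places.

T = 1 year.
CZK accumulates by 1 + 0.0932×1 = 1.093200.
Growth of 1 INR over T: 1 + 0.0811×1 = 1.081100.
CIP: F = S · (grow CZK)/(grow INR) = 0.25586 × 1.093200/1.081100 = 0.2587237 CZK per INR.
Quoted the other way: 1/0.2587237 = 3.8651 INR per CZK.

3.8651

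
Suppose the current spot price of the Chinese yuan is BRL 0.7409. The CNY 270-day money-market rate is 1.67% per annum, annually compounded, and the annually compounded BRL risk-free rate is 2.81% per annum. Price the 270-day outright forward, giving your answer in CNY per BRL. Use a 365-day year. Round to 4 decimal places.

T = 270/365 years.
BRL accumulates by (1 + 0.0281)^(270/365) = 1.0207112.
Growth of 1 CNY over T: (1 + 0.0167)^(270/365) = 1.0123268.
So F = 0.7409 × 1.0207112 / 1.0123268 = 0.7470364 (BRL/CNY).
Quoted the other way: 1/0.7470364 = 1.3386 CNY per BRL.

1.3386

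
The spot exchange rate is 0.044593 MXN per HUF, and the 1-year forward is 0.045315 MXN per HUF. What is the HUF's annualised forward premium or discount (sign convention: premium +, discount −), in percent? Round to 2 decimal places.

+1.62%

T = 1 year.
(F − S)/S = (0.045315 − 0.044593)/0.044593 = 0.0161909.
Annualise by dividing by T: 0.0161909 / 1 = 0.016191 → 1.62%.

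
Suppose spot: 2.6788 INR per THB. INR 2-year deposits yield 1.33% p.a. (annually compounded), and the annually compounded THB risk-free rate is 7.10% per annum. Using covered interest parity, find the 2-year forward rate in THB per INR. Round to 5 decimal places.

0.41703

T = 2 years.
INR accumulates by (1 + 0.0133)^2 = 1.0267769.
THB accumulates by (1 + 0.0710)^2 = 1.147041.
CIP: F = S · (grow INR)/(grow THB) = 2.6788 × 1.0267769/1.147041 = 2.397935 INR per THB.
Invert for THB per INR: 1 / 2.397935 = 0.41703.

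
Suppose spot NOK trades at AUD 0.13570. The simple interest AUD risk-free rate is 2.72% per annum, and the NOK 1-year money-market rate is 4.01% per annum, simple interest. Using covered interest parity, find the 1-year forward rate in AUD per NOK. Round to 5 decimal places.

T = 1 year.
AUD accumulates by 1 + 0.0272×1 = 1.027200.
NOK growth factor: 1 + 0.0401×1 = 1.040100.
CIP: F = S · (grow AUD)/(grow NOK) = 0.1357 × 1.027200/1.040100 = 0.1340170 AUD per NOK.

0.13402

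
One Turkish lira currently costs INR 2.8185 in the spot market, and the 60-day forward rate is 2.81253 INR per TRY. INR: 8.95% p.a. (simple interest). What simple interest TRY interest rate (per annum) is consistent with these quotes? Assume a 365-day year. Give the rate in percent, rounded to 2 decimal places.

10.26%

T = 60/365 years.
By CIP, F/S equals the INR-to-TRY growth ratio: 2.81253/2.8185 = 0.9978819.
INR growth factor: 1 + 0.0895×60/365 = 1.0147123.
So the TRY growth factor = 1.0168661.
r = (1.0168661 − 1)/(60/365) = 0.102602 → 10.26%.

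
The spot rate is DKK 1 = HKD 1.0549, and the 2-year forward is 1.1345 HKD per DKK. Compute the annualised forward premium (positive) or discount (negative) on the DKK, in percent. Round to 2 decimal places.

+3.77%

T = 2 years.
(F − S)/S = (1.1345 − 1.0549)/1.0549 = 0.0754574.
Annualise by dividing by T: 0.0754574 / 2 = 0.037729 → 3.77%.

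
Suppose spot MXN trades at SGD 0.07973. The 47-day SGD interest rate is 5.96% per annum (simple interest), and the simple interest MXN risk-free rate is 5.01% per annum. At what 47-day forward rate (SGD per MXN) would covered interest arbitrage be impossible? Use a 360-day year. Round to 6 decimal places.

T = 47/360 years.
Growth of 1 SGD over T: 1 + 0.0596×47/360 = 1.0077811.
MXN growth factor: 1 + 0.0501×47/360 = 1.0065408.
CIP: F = S · (grow SGD)/(grow MXN) = 0.07973 × 1.0077811/1.0065408 = 0.07982825 SGD per MXN.

0.079828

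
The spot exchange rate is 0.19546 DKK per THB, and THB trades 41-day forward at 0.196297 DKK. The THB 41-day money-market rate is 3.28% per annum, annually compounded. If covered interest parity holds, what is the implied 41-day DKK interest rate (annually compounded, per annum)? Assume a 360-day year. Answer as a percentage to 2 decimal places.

7.23%

T = 41/360 years.
F/S = 0.196297/0.19546 = 1.0042822 = (growth of DKK) / (growth of THB).
The THB side grows by (1 + 0.0328)^(41/360) = 1.0036824.
So the DKK growth factor = 1.0079804.
Annualise: 1.0079804^(360/41) − 1 = 0.072287 = 7.23%.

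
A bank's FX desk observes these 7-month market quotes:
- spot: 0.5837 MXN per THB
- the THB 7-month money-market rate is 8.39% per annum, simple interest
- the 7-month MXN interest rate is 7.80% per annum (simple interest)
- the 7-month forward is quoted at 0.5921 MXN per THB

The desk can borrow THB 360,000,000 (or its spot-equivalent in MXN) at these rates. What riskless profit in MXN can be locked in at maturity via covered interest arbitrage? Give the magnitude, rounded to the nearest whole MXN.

T = 7/12 years.
Route A — deposit THB, sell forward: 360,000,000 × 1.04894166667 × 0.5921 = MXN 223,588,209.90.
Route B — convert at spot, deposit MXN: 360,000,000 × 0.5837 × 1.045500 = MXN 219,693,006.00.
The quoted forward overvalues THB, so borrow MXN, buy THB at spot, deposit the THB at 8.39%, and sell the proceeds forward at 0.5921.
Profit = 223,588,209.90 − 219,693,006.00 = MXN 3,895,204.

MXN 3,895,204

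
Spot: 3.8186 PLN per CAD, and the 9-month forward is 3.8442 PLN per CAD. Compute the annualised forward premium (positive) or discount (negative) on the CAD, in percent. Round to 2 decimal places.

+0.89%

T = 9/12 years.
Period premium: (3.8442 − 3.8186)/3.8186 = 0.0067040.
Per annum: 0.0067040 / (9/12) = 0.008939 = 0.89%.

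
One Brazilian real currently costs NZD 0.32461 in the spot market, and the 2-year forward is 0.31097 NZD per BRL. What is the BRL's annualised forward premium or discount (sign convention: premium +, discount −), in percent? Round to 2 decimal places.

-2.10%

T = 2 years.
(F − S)/S = (0.31097 − 0.32461)/0.32461 = -0.0420197.
Per annum: -0.0420197 / 2 = -0.021010 = -2.10%.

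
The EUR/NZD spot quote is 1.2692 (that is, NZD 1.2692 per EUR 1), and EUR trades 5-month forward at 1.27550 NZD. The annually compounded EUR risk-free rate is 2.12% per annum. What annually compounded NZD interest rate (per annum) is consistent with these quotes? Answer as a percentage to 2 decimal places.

T = 5/12 years.
By CIP, F/S equals the NZD-to-EUR growth ratio: 1.2755/1.2692 = 1.0049638.
The EUR side grows by (1 + 0.0212)^(5/12) = 1.0087793.
So the NZD growth factor = 1.0137867.
r = 1.0137867^(12/5) − 1 = 0.033408 → 3.34%.

3.34%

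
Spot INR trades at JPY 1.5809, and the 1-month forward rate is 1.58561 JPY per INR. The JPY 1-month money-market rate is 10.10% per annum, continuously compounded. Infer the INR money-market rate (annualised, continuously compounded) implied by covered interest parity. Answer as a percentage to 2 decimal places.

6.53%

T = 1/12 years.
CIP gives F = S · g_JPY/g_INR, so g_JPY/g_INR = 1.58561/1.5809 = 1.0029793.
The JPY side grows by e^(0.1010×1/12) = 1.0084522.
Hence g_INR = 1.0054566.
Take logs: ln 1.0054566 / (1/12) = 0.065301, so 6.53%.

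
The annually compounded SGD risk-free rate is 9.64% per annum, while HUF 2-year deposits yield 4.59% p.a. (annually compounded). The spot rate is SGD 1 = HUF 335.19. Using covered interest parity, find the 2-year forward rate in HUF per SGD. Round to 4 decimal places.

305.0235

T = 2 years.
HUF growth factor: (1 + 0.0459)^2 = 1.09390681.
Growth of 1 SGD over T: (1 + 0.0964)^2 = 1.20209296.
Forward (HUF per SGD) = 335.19 × 1.09390681 / 1.20209296 = 305.023518.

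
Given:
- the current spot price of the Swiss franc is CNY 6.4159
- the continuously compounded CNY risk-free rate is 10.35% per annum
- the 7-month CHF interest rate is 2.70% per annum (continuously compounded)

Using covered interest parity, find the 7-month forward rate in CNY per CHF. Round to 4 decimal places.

T = 7/12 years.
Growth of 1 CNY over T: e^(0.1035×7/12) = 1.0622348.
CHF accumulates by e^(0.0270×7/12) = 1.0158747.
CIP: F = S · (grow CNY)/(grow CHF) = 6.4159 × 1.0622348/1.0158747 = 6.708694 CNY per CHF.

6.7087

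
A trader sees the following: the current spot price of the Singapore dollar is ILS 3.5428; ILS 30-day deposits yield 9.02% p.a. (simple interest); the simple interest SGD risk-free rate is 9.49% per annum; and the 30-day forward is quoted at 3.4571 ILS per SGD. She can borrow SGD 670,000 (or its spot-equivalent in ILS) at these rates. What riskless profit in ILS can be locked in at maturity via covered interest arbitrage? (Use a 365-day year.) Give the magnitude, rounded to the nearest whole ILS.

T = 30/365 years.
Keep in SGD, deliver into the forward: 670,000·1.007800·3.4571 = ILS 2,334,323.80.
Swap to ILS now, deposit: 670,000·3.5428·1.007413699 = ILS 2,391,273.72.
The quoted forward undervalues SGD, so borrow SGD, convert to ILS at spot, deposit the ILS at 9.02%, and buy SGD forward at 3.4571 to cover the loan.
The gap between the two covered legs is ILS 56,950.

ILS 56,950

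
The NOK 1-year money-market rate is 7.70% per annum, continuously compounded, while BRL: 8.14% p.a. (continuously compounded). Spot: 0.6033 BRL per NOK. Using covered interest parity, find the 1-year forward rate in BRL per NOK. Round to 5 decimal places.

0.60596

T = 1 year.
BRL growth factor: e^(0.0814×1) = 1.0848047.
NOK growth factor: e^(0.0770×1) = 1.0800421.
Forward (BRL per NOK) = 0.6033 × 1.0848047 / 1.0800421 = 0.6059603.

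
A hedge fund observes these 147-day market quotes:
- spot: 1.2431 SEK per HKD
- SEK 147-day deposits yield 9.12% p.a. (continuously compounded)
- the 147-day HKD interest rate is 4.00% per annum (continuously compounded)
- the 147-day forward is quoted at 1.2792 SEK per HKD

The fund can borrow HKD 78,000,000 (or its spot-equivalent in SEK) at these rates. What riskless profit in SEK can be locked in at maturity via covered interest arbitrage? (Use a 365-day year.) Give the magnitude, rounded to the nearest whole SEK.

SEK 808,586

T = 147/365 years.
Route A — deposit HKD, sell forward: 78,000,000 × 1.0162400481 × 1.2792 = SEK 101,397,993.02.
Route B — convert at spot, deposit SEK: 78,000,000 × 1.2431 × 1.0374127394 = SEK 100,589,406.56.
The quoted forward overvalues HKD, so borrow SEK, buy HKD at spot, deposit the HKD at 4.00%, and sell the proceeds forward at 1.2792.
Arbitrage profit = |101,397,993.02 − 100,589,406.56| = SEK 808,586.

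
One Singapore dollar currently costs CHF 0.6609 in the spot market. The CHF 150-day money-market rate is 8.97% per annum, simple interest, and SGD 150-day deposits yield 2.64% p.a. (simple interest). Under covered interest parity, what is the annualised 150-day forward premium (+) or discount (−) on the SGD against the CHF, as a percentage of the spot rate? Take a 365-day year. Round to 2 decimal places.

+6.26%

T = 150/365 years.
No-arbitrage forward: 0.6609 × 1.036863 / 1.0108493 = 0.6779079 CHF/SGD.
(F − S)/S ÷ T = (0.6779079 − 0.6609)/0.6609/(150/365) = 0.062621 → 6.26%.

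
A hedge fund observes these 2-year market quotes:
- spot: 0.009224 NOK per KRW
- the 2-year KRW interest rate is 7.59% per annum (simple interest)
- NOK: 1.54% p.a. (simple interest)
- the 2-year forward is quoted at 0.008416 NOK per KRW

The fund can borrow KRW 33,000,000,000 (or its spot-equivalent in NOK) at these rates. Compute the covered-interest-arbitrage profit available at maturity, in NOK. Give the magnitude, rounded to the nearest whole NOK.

T = 2 years.
Route A — deposit KRW, sell forward: 33,000,000,000 × 1.151800 × 0.008416 = NOK 319,887,110.40.
Route B — convert at spot, deposit NOK: 33,000,000,000 × 0.009224 × 1.030800 = NOK 313,767,273.60.
The quoted forward overvalues KRW, so borrow NOK, buy KRW at spot, deposit the KRW at 7.59%, and sell the proceeds forward at 0.008416.
The gap between the two covered legs is NOK 6,119,837.

NOK 6,119,837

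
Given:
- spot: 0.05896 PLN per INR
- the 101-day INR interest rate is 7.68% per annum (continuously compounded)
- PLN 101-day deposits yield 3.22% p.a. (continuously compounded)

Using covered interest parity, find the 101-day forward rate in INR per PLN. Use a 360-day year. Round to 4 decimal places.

T = 101/360 years.
PLN growth factor: e^(0.0322×101/360) = 1.00907482.
INR accumulates by e^(0.0768×101/360) = 1.02178047.
CIP: F = S · (grow PLN)/(grow INR) = 0.05896 × 1.00907482/1.02178047 = 0.058226843 PLN per INR.
Invert for INR per PLN: 1 / 0.058226843 = 17.1742.

17.1742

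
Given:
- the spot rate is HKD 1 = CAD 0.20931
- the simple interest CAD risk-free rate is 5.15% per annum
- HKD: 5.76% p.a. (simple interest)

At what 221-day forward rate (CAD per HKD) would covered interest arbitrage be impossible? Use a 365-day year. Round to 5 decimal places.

0.20856

T = 221/365 years.
CAD accumulates by 1 + 0.0515×221/365 = 1.0311822.
Growth of 1 HKD over T: 1 + 0.0576×221/365 = 1.0348756.
So F = 0.20931 × 1.0311822 / 1.0348756 = 0.2085630 (CAD/HKD).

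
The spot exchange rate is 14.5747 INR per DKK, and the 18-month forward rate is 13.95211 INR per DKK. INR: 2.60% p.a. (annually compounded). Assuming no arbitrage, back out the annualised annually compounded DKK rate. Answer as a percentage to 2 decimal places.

5.63%

T = 18/12 years.
F/S = 13.95211/14.5747 = 0.9572828 = (growth of INR) / (growth of DKK).
INR growth factor: (1 + 0.0260)^(18/12) = 1.0392524.
Hence g_DKK = 1.0856274.
r = 1.0856274^(12/18) − 1 = 0.056300 → 5.63%.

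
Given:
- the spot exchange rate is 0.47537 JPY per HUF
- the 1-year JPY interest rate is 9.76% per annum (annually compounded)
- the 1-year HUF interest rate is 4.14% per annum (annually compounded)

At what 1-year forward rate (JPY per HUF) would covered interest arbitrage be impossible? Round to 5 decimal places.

T = 1 year.
Growth of 1 JPY over T: (1 + 0.0976)^1 = 1.097600.
HUF growth factor: (1 + 0.0414)^1 = 1.041400.
CIP: F = S · (grow JPY)/(grow HUF) = 0.47537 × 1.097600/1.041400 = 0.5010237 JPY per HUF.

0.50102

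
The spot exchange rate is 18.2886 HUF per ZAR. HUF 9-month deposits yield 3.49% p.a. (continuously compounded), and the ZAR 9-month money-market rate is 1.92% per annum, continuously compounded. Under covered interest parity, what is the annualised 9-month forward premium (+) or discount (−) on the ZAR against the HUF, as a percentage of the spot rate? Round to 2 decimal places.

+1.58%

T = 9/12 years.
No-arbitrage forward: 18.2886 × 1.0265206 / 1.0145042 = 18.5052212 HUF/ZAR.
(F − S)/S ÷ T = (18.5052212 − 18.2886)/18.2886/(9/12) = 0.015793 → 1.58%.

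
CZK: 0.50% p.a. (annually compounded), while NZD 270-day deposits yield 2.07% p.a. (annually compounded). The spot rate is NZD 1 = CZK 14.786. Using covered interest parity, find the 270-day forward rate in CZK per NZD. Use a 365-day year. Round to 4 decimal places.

T = 270/365 years.
CZK accumulates by (1 + 0.0050)^(270/365) = 1.00369623.
NZD accumulates by (1 + 0.0207)^(270/365) = 1.01527143.
Forward (CZK per NZD) = 14.786 × 1.00369623 / 1.01527143 = 14.617423.

14.6174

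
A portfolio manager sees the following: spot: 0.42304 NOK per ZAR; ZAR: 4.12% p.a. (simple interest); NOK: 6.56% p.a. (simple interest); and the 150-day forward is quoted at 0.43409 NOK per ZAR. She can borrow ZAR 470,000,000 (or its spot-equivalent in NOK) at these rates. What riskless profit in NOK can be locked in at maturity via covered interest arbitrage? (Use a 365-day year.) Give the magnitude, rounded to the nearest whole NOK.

T = 150/365 years.
Keep in ZAR, deliver into the forward: 470,000,000·1.01693150685·0.43409 = NOK 207,476,704.97.
Swap to NOK now, deposit: 470,000,000·0.42304·1.02695890411 = NOK 204,189,006.55.
The quoted forward overvalues ZAR, so borrow NOK, buy ZAR at spot, deposit the ZAR at 4.12%, and sell the proceeds forward at 0.43409.
Arbitrage profit = |207,476,704.97 − 204,189,006.55| = NOK 3,287,698.

NOK 3,287,698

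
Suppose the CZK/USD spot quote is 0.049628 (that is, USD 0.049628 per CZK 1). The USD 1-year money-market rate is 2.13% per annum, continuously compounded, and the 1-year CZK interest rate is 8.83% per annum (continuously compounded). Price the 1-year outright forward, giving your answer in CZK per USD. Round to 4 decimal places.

21.5462

T = 1 year.
Growth of 1 USD over T: e^(0.0213×1) = 1.02152846.
CZK accumulates by e^(0.0883×1) = 1.09231577.
So F = 0.049628 × 1.02152846 / 1.09231577 = 0.046411867 (USD/CZK).
Invert for CZK per USD: 1 / 0.046411867 = 21.5462.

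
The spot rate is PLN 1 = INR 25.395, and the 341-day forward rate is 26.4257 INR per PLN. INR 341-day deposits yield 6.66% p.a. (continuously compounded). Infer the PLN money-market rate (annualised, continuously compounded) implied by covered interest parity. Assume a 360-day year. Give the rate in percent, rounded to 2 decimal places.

T = 341/360 years.
CIP gives F = S · g_INR/g_PLN, so g_INR/g_PLN = 26.4257/25.395 = 1.0405867.
INR growth factor: e^(0.0666×341/360) = 1.0651174.
Hence g_PLN = 1.0235739.
r = ln(1.0235739)/(341/360) = 0.024599 → 2.46%.

2.46%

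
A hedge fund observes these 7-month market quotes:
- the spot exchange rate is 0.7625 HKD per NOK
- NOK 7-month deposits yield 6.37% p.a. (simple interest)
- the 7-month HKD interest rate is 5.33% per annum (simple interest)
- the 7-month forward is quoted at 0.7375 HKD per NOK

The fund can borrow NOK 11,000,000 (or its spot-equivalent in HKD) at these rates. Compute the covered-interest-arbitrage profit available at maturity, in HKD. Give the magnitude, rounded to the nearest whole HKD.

HKD 234,334

T = 7/12 years.
Route A — deposit NOK, sell forward: 11,000,000 × 1.037158333 × 0.7375 = HKD 8,413,946.98.
Route B — convert at spot, deposit HKD: 11,000,000 × 0.7625 × 1.031091667 = HKD 8,648,281.36.
The quoted forward undervalues NOK, so borrow NOK, convert to HKD at spot, deposit the HKD at 5.33%, and buy NOK forward at 0.7375 to cover the loan.
Profit = 8,648,281.36 − 8,413,946.98 = HKD 234,334.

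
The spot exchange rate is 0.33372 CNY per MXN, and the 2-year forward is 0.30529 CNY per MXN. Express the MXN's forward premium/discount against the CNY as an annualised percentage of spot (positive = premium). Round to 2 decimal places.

-4.26%

T = 2 years.
Period premium: (0.30529 − 0.33372)/0.33372 = -0.0851912.
×(1/T) gives -4.26% p.a.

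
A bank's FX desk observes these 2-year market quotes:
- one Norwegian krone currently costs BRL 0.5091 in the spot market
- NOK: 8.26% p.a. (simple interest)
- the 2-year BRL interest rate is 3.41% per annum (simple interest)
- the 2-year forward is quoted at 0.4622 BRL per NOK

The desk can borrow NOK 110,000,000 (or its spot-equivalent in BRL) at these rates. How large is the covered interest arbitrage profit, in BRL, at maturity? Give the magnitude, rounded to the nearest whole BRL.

BRL 579,170

T = 2 years.
Keep in NOK, deliver into the forward: 110,000,000·1.165200·0.4622 = BRL 59,241,098.40.
Swap to BRL now, deposit: 110,000,000·0.5091·1.068200 = BRL 59,820,268.20.
The quoted forward undervalues NOK, so borrow NOK, convert to BRL at spot, deposit the BRL at 3.41%, and buy NOK forward at 0.4622 to cover the loan.
Arbitrage profit = |59,241,098.40 − 59,820,268.20| = BRL 579,170.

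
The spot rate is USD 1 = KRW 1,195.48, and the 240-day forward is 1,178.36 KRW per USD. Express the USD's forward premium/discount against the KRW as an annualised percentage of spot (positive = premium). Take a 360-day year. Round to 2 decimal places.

T = 240/360 years.
Period premium: (1178.36 − 1195.48)/1195.48 = -0.0143206.
Annualise by dividing by T: -0.0143206 / (240/360) = -0.021481 → -2.15%.

-2.15%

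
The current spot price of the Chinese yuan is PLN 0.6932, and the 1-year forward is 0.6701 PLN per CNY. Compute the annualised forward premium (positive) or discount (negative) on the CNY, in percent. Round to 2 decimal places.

T = 1 year.
Period premium: (0.6701 − 0.6932)/0.6932 = -0.0333237.
Per annum: -0.0333237 / 1 = -0.033324 = -3.33%.

-3.33%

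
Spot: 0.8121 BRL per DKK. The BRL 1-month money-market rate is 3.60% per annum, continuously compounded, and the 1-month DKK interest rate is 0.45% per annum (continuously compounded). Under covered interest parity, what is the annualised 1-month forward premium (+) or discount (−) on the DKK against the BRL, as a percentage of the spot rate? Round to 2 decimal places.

+3.15%

T = 1/12 years.
F = S · g_BRL/g_DKK = 0.8121 × 1.0030045/1.0003751 = 0.8142345.
(F − S)/S ÷ T = (0.8142345 − 0.8121)/0.8121/(1/12) = 0.031540 → 3.15%.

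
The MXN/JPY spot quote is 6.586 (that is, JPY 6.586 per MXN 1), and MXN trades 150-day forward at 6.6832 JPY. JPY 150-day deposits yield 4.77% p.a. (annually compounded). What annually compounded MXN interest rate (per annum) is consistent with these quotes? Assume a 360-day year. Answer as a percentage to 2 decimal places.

1.15%

T = 150/360 years.
F/S = 6.6832/6.586 = 1.0147586 = (growth of JPY) / (growth of MXN).
The JPY side grows by (1 + 0.0477)^(150/360) = 1.0196052.
That pins the MXN growth at 1.0047761.
r = 1.0047761^(360/150) − 1 = 0.011501 → 1.15%.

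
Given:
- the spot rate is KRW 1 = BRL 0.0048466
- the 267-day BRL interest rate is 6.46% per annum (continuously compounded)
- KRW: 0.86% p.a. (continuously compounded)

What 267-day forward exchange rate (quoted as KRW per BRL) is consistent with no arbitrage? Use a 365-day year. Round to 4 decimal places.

T = 267/365 years.
BRL growth factor: e^(0.0646×267/365) = 1.048389673.
KRW growth factor: e^(0.0086×267/365) = 1.006310789.
Forward (BRL per KRW) = 0.0048466 × 1.048389673 / 1.006310789 = 0.00504926057.
Quoted the other way: 1/0.00504926057 = 198.0488 KRW per BRL.

198.0488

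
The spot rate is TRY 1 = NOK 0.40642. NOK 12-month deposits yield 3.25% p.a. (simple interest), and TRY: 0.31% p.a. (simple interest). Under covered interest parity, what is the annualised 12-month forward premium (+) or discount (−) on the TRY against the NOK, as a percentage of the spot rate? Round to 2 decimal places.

+2.93%

T = 1 year.
F = S · g_NOK/g_TRY = 0.40642 × 1.032500/1.003100 = 0.41833182.
(F − S)/S ÷ T = (0.41833182 − 0.40642)/0.40642/1 = 0.029309 → 2.93%.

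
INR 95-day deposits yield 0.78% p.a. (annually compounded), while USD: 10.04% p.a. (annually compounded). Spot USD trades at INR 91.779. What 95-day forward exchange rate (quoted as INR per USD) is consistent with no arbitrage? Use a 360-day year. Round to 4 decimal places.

89.6745

T = 95/360 years.
INR growth factor: (1 + 0.0078)^(95/360) = 1.00205245.
USD growth factor: (1 + 0.1004)^(95/360) = 1.02556865.
Forward (INR per USD) = 91.779 × 1.00205245 / 1.02556865 = 89.674516.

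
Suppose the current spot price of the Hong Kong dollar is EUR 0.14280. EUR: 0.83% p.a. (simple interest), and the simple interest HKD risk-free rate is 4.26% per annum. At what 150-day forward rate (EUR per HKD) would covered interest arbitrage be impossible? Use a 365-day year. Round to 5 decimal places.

0.14082

T = 150/365 years.
EUR growth factor: 1 + 0.0083×150/365 = 1.003411.
HKD accumulates by 1 + 0.0426×150/365 = 1.0175068.
Forward (EUR per HKD) = 0.1428 × 1.003411 / 1.0175068 = 0.1408218.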